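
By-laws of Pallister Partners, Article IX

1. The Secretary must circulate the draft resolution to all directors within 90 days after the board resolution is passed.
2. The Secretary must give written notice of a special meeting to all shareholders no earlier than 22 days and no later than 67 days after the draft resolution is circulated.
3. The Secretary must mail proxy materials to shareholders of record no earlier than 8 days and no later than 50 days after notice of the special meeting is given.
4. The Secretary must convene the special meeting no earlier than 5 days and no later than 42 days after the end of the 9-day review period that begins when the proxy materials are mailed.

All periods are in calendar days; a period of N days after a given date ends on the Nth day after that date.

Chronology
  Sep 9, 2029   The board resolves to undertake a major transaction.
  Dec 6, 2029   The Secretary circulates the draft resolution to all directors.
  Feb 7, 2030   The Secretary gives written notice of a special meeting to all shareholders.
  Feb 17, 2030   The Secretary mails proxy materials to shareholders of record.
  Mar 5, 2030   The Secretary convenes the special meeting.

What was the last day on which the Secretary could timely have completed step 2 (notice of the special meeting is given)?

Feb 11, 2030

Step 2 runs from Dec 6, 2029, when the draft resolution is circulated. The window is 22–67 days after Dec 6, 2029; it closes on Feb 11, 2030.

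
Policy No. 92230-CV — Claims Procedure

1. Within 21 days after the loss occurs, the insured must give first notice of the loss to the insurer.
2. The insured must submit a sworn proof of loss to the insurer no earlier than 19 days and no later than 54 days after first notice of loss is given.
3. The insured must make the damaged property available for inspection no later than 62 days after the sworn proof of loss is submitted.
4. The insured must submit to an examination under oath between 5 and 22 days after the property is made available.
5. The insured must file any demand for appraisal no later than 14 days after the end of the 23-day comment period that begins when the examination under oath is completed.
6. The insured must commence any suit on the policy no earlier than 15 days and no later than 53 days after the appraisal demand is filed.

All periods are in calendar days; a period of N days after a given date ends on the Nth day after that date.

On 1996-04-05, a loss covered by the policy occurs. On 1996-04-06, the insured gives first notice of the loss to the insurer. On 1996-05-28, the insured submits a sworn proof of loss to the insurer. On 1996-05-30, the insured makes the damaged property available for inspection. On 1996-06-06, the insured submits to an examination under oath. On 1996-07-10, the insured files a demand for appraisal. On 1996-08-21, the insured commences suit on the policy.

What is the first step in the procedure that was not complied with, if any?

None — every step was satisfied

Step 1 — counting 21 days from 1996-04-05 (when the loss occurs) gives a deadline of 1996-04-26; 1996-04-06 is within that limit.
Step 2 — 19 and 54 days from 1996-04-06 (when first notice of loss is given) are 1996-04-25 and 1996-05-30 respectively; done 1996-05-28, which is between those dates.
Step 3 — counting 62 days from 1996-05-28 (when the sworn proof of loss is submitted) gives a deadline of 1996-07-29; done 1996-05-30 — timely.
Step 4 — 5 and 22 days from 1996-05-30 (when the property is made available) are 1996-06-04 and 1996-06-21 respectively; 1996-06-06 falls inside that range.
Step 5 — counting 14 days from 1996-06-29 (end of the 23-day comment period, which began when the examination under oath is completed on 1996-06-06) gives a deadline of 1996-07-13; 1996-07-10 is within that limit.
Step 6 — 15 and 53 days from 1996-07-10 (when the appraisal demand is filed) are 1996-07-25 and 1996-09-01 respectively; 1996-08-21 falls inside that range.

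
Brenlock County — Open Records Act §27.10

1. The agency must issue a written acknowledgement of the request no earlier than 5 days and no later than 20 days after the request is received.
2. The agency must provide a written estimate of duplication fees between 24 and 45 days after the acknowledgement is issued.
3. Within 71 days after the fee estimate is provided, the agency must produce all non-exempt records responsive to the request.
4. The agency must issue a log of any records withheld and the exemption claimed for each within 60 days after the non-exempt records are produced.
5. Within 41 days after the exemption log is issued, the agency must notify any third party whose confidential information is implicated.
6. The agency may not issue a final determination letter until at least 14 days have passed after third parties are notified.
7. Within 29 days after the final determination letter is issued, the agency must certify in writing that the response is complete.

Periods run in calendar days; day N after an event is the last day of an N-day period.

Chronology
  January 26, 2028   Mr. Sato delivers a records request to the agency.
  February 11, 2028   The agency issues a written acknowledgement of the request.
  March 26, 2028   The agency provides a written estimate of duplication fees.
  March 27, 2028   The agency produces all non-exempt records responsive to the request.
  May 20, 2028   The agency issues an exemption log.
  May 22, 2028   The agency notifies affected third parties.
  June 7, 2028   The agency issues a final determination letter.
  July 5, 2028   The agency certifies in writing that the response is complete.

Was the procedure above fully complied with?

Step 1 — 5 and 20 days from January 26, 2028 (when the request is received) are January 31, 2028 and February 15, 2028 respectively; done February 11, 2028 — within the window.
Step 2 — 24 and 45 days from February 11, 2028 (when the acknowledgement is issued) are March 6, 2028 and March 27, 2028 respectively; done March 26, 2028 — within the window.
Step 3 — counting 71 days from March 26, 2028 (when the fee estimate is provided) gives a deadline of June 5, 2028; March 27, 2028 is within that limit.
Step 4 — counting 60 days from March 27, 2028 (when the non-exempt records are produced) gives a deadline of May 26, 2028; completed May 20, 2028, before the deadline.
Step 5 — counting 41 days from May 20, 2028 (when the exemption log is issued) gives a deadline of June 30, 2028; May 22, 2028 is within that limit.
Step 6 — must wait 14 days from May 22, 2028 (when third parties are notified), so not before June 5, 2028; done June 7, 2028 — permitted.
Step 7 — counting 29 days from June 7, 2028 (when the final determination letter is issued) gives a deadline of July 6, 2028; July 5, 2028 is within that limit.

Yes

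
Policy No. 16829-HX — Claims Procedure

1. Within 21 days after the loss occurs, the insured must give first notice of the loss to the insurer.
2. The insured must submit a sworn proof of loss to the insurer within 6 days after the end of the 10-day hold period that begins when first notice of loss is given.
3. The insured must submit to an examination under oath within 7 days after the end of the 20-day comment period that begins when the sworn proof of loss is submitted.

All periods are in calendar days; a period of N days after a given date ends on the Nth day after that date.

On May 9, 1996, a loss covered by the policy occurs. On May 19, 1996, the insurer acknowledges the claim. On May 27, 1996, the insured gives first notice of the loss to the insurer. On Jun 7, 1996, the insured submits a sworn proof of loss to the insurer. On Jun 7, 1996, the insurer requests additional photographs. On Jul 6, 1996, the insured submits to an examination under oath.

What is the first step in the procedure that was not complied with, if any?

Step 3

Step 1 — counting 21 days from May 9, 1996 (when the loss occurs) gives a deadline of May 30, 1996; May 27, 1996 is within that limit.
Step 2 — counting 6 days from Jun 6, 1996 (end of the 10-day hold period, which began when first notice of loss is given on May 27, 1996) gives a deadline of Jun 12, 1996; done Jun 7, 1996 — timely.
Step 3 — counting 7 days from Jun 27, 1996 (end of the 20-day comment period, which began when the sworn proof of loss is submitted on Jun 7, 1996) gives a deadline of Jul 4, 1996; done Jul 6, 1996 — 2 days late.
That is the first point of non-compliance.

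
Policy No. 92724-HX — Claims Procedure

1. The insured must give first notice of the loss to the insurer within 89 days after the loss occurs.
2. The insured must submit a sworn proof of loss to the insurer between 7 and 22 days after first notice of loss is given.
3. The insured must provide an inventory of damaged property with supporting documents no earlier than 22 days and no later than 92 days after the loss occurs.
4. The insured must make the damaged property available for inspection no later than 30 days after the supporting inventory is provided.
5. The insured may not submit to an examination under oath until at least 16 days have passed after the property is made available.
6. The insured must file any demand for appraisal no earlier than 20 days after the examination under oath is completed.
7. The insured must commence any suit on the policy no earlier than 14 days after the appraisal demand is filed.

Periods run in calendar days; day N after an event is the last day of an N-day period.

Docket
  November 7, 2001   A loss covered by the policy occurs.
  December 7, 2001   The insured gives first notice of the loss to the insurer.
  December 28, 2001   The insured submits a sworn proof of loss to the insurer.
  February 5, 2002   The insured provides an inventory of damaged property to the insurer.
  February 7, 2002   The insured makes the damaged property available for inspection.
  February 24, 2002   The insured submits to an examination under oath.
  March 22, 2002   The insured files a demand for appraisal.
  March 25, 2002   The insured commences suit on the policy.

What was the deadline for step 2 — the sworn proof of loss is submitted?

December 29, 2001

Step 2 runs from December 7, 2001, when first notice of loss is given. The window is 7–22 days after December 7, 2001; it closes on December 29, 2001.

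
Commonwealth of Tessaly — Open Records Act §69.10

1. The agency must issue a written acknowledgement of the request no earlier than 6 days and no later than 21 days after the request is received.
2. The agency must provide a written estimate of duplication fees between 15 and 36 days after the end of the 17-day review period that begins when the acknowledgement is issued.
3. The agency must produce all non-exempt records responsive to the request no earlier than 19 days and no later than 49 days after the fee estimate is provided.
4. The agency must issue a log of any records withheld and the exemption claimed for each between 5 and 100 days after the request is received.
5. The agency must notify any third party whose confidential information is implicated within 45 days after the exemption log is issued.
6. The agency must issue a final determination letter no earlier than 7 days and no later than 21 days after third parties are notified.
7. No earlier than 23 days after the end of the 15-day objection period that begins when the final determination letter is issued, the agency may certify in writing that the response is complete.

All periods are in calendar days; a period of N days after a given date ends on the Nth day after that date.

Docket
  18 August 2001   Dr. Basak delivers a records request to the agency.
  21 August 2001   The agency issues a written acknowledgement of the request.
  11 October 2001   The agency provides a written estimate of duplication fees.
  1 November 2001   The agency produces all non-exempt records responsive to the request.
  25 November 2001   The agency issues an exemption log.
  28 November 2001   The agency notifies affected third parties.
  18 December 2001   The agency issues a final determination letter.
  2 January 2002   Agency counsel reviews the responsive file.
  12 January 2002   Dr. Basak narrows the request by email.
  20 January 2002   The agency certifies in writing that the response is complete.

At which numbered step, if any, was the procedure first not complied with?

(1) the permitted window runs from 18 August 2001 + 6 = 24 August 2001 to 18 August 2001 + 21 = 8 September 2001; done 21 August 2001 — 3 days before the window opened.

Step 1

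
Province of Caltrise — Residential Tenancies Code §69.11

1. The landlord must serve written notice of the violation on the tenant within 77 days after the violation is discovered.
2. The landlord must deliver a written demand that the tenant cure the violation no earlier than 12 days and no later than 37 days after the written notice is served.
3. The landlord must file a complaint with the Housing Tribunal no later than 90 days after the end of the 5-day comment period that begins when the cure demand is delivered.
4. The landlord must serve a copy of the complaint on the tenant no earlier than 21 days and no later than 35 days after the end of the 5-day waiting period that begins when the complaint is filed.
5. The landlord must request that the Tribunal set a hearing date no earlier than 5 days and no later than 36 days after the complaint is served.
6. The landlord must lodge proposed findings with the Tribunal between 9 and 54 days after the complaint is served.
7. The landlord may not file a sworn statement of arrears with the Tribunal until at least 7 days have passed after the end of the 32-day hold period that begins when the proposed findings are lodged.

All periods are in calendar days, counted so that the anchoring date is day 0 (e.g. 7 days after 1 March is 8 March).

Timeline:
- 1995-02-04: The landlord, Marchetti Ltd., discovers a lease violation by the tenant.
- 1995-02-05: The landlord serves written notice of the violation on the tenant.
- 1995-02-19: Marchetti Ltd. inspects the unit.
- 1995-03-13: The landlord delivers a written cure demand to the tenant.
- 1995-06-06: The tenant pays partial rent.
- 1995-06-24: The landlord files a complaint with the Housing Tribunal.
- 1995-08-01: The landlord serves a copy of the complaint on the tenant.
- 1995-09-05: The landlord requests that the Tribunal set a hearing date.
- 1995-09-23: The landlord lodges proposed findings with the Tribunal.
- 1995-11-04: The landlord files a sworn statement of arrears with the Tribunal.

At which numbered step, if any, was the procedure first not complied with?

Step 3

Step 1 — counting 77 days from 1995-02-04 (when the violation is discovered) gives a deadline of 1995-04-22; 1995-02-05 is within that limit.
Step 2 — 12 and 37 days from 1995-02-05 (when the written notice is served) are 1995-02-17 and 1995-03-14 respectively; done 1995-03-13 — within the window.
Step 3 — counting 90 days from 1995-03-18 (end of the 5-day comment period, which began when the cure demand is delivered on 1995-03-13) gives a deadline of 1995-06-16; done 1995-06-24 — 8 days late.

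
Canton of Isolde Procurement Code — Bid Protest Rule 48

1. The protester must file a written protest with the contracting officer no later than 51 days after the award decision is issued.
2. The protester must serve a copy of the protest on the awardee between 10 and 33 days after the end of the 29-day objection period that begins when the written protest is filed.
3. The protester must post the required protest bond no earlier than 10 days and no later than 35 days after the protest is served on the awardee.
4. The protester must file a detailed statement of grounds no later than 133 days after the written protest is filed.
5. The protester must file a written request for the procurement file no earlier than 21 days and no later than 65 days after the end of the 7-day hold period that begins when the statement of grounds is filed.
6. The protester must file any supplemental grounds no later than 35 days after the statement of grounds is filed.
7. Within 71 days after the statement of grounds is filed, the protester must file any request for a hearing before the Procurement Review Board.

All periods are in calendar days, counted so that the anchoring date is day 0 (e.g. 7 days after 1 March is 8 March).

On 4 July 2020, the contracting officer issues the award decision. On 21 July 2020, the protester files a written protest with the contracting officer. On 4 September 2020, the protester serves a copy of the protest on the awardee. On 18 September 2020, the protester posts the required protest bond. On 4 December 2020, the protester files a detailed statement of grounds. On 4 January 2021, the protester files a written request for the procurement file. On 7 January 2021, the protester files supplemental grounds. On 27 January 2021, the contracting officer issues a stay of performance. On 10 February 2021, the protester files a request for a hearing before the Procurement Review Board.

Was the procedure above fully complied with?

No

(1) due by 4 July 2020 + 51 days = 24 August 2020; done 21 July 2020 — timely.
(2) the permitted window runs from 19 August 2020 + 10 = 29 August 2020 to 19 August 2020 + 33 = 21 September 2020; done 4 September 2020 — within the window.
(3) the permitted window runs from 4 September 2020 + 10 = 14 September 2020 to 4 September 2020 + 35 = 9 October 2020; 18 September 2020 falls inside that range.
(4) due by 21 July 2020 + 133 days = 1 December 2020; 4 December 2020 misses that deadline by 3 days.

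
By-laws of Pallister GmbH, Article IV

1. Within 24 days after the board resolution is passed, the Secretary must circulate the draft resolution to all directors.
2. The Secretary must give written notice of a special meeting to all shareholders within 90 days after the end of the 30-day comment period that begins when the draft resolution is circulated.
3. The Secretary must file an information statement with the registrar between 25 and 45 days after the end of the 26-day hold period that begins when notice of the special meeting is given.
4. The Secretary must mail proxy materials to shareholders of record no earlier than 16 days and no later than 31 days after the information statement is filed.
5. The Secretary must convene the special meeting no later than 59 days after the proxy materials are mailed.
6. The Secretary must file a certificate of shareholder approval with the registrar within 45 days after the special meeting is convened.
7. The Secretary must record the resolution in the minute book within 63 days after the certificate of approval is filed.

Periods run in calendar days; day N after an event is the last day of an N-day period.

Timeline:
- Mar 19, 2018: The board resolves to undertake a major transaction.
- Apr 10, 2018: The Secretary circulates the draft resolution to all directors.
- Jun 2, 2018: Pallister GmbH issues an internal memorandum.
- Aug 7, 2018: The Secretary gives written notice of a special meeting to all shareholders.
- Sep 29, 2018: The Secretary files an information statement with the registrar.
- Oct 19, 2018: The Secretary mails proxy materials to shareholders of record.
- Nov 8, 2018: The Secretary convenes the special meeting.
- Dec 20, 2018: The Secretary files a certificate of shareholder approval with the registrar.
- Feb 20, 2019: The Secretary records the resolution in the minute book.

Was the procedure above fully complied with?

Yes

(1) due by Mar 19, 2018 + 24 days = Apr 12, 2018; Apr 10, 2018 is within that limit.
(2) due by May 10, 2018 + 90 days = Aug 8, 2018; done Aug 7, 2018 — timely.
(3) the permitted window runs from Sep 2, 2018 + 25 = Sep 27, 2018 to Sep 2, 2018 + 45 = Oct 17, 2018; done Sep 29, 2018, which is between those dates.
(4) the permitted window runs from Sep 29, 2018 + 16 = Oct 15, 2018 to Sep 29, 2018 + 31 = Oct 30, 2018; done Oct 19, 2018, which is between those dates.
(5) due by Oct 19, 2018 + 59 days = Dec 17, 2018; Nov 8, 2018 is within that limit.
(6) due by Nov 8, 2018 + 45 days = Dec 23, 2018; completed Dec 20, 2018, before the deadline.
(7) due by Dec 20, 2018 + 63 days = Feb 21, 2019; done Feb 20, 2019 — timely.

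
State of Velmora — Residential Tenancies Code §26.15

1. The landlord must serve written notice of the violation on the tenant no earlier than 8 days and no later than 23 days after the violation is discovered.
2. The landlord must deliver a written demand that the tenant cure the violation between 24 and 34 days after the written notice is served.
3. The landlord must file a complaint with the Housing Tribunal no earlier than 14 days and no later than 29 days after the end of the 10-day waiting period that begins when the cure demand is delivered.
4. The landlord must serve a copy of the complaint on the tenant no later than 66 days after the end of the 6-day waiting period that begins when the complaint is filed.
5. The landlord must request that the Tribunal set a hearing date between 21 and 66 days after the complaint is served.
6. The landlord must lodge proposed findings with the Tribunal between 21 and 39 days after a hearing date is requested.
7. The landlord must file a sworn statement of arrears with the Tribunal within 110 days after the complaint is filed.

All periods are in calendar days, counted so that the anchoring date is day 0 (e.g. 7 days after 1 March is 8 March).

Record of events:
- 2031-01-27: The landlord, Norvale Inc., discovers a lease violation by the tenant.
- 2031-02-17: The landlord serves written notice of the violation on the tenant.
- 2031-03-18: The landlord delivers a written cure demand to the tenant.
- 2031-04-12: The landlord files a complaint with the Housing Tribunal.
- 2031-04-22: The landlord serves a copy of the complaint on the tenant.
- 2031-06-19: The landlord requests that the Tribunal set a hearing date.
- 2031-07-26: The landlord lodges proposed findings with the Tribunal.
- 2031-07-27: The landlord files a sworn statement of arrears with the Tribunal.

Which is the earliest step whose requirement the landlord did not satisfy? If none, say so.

Step 1: the window is 8–23 days after 2031-01-27 (when the violation is discovered), so 2031-02-04 through 2031-02-19; done 2031-02-17 — within the window.
Step 2: the window is 24–34 days after 2031-02-17 (when the written notice is served), so 2031-03-13 through 2031-03-23; done 2031-03-18 — within the window.
Step 3: the window is 14–29 days after 2031-03-28 (end of the 10-day waiting period, which began when the cure demand is delivered on 2031-03-18), so 2031-04-11 through 2031-04-26; done 2031-04-12, which is between those dates.
Step 4: 66 days after 2031-04-18 (end of the 6-day waiting period, which began when the complaint is filed on 2031-04-12) is 2031-06-23; done 2031-04-22 — timely.
Step 5: the window is 21–66 days after 2031-04-22 (when the complaint is served), so 2031-05-13 through 2031-06-27; done 2031-06-19 — within the window.
Step 6: the window is 21–39 days after 2031-06-19 (when a hearing date is requested), so 2031-07-10 through 2031-07-28; done 2031-07-26, which is between those dates.
Step 7: 110 days after 2031-04-12 (when the complaint is filed) is 2031-07-31; done 2031-07-27 — timely.

None — every step was satisfied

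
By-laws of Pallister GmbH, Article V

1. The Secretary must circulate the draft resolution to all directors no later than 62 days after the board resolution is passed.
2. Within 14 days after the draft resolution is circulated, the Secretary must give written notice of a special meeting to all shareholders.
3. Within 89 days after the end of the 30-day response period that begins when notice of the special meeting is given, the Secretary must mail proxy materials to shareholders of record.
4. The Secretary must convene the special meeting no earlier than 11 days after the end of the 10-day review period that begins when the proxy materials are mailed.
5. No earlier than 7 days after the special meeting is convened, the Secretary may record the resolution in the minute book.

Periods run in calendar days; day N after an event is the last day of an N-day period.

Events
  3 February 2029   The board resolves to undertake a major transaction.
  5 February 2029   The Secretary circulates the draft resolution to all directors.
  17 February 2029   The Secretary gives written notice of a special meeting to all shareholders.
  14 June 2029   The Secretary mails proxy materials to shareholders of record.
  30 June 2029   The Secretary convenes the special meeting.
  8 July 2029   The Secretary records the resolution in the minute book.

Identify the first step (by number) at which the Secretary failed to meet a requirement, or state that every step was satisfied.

(1) due by 3 February 2029 + 62 days = 6 April 2029; 5 February 2029 is within that limit.
(2) due by 5 February 2029 + 14 days = 19 February 2029; 17 February 2029 is within that limit.
(3) due by 19 March 2029 + 89 days = 16 June 2029; 14 June 2029 is within that limit.
(4) permitted from 24 June 2029 + 11 days = 5 July 2029 onward; acted on 30 June 2029, 5 days prematurely.

Step 4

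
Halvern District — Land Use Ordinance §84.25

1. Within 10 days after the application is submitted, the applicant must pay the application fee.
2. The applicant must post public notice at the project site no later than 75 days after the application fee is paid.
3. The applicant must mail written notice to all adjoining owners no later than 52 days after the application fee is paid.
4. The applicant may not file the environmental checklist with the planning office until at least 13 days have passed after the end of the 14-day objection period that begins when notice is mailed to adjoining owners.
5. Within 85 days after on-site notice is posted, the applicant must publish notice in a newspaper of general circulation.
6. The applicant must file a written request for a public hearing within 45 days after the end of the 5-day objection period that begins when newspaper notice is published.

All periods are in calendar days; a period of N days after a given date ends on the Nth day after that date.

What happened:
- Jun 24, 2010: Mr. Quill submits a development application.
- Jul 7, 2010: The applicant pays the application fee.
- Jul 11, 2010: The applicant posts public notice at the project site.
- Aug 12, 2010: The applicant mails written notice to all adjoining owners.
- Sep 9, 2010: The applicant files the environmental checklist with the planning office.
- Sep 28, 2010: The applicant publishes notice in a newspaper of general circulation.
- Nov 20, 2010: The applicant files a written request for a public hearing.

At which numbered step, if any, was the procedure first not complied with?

Step 1 — counting 10 days from Jun 24, 2010 (when the application is submitted) gives a deadline of Jul 4, 2010; Jul 7, 2010 misses that deadline by 3 days.
Later steps need not be reached.

Step 1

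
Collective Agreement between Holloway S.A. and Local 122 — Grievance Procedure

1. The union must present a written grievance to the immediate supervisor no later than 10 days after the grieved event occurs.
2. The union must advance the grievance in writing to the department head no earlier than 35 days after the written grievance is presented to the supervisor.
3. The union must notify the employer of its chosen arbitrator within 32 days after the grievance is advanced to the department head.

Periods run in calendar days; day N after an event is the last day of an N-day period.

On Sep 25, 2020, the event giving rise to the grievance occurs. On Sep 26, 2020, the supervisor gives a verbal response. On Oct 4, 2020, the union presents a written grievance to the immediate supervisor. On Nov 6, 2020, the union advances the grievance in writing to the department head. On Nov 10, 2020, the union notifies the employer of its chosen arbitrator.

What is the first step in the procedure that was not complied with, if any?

Step 2

Step 1 — counting 10 days from Sep 25, 2020 (when the grieved event occurs) gives a deadline of Oct 5, 2020; Oct 4, 2020 is within that limit.
Step 2 — must wait 35 days from Oct 4, 2020 (when the written grievance is presented to the supervisor), so not before Nov 8, 2020; acted on Nov 6, 2020, 2 days prematurely.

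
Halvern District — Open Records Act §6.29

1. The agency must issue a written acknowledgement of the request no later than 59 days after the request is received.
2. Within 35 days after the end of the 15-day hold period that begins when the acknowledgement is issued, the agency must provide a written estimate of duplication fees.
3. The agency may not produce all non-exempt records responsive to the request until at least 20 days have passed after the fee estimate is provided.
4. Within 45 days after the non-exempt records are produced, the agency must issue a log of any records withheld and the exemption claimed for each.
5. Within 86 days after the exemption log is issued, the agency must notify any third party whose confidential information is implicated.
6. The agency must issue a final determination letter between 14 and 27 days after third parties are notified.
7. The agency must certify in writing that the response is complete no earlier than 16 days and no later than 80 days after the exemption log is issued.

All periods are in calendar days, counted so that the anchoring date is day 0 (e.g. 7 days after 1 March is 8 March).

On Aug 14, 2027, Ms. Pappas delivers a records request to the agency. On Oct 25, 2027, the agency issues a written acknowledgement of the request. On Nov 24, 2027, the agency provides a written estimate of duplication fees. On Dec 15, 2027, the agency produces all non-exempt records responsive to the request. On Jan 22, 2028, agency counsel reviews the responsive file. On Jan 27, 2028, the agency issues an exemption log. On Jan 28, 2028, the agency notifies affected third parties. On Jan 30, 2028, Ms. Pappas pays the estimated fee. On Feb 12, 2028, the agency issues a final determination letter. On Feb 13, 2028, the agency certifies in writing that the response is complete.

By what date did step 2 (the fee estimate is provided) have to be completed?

The acknowledgement is issued on Oct 25, 2027; the 15-day hold period therefore ends Nov 9, 2027, and step 2 runs from that date. 35 days after Nov 9, 2027 is Dec 14, 2027.

Dec 14, 2027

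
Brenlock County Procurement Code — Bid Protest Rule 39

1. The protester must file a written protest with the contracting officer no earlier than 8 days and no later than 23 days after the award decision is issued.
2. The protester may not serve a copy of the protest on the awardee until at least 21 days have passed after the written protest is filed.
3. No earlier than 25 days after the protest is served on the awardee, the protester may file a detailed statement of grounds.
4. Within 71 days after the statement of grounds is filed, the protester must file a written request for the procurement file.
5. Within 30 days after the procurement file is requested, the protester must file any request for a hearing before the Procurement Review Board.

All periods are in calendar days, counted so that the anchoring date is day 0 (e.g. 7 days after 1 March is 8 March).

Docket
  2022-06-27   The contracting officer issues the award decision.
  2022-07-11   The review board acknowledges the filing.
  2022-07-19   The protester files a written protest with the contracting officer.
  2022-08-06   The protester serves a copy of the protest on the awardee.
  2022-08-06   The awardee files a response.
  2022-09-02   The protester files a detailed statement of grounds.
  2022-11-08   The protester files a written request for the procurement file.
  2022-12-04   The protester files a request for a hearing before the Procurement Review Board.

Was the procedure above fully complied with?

Step 1 — 8 and 23 days from 2022-06-27 (when the award decision is issued) are 2022-07-05 and 2022-07-20 respectively; 2022-07-19 falls inside that range.
Step 2 — must wait 21 days from 2022-07-19 (when the written protest is filed), so not before 2022-08-09; done 2022-08-06 — 3 days too early.

No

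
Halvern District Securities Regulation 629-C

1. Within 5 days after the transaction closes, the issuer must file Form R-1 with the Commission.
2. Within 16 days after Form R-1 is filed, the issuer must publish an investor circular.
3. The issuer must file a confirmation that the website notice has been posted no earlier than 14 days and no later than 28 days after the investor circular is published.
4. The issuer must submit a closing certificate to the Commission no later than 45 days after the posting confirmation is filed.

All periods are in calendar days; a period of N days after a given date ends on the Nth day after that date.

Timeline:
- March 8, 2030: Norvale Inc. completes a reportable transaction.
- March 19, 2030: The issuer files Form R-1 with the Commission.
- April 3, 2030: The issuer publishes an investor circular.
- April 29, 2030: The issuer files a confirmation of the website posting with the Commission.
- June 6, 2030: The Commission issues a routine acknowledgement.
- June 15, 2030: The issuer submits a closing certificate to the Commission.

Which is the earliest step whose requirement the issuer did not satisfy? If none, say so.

(1) due by March 8, 2030 + 5 days = March 13, 2030; done March 19, 2030 — 6 days late.

Step 1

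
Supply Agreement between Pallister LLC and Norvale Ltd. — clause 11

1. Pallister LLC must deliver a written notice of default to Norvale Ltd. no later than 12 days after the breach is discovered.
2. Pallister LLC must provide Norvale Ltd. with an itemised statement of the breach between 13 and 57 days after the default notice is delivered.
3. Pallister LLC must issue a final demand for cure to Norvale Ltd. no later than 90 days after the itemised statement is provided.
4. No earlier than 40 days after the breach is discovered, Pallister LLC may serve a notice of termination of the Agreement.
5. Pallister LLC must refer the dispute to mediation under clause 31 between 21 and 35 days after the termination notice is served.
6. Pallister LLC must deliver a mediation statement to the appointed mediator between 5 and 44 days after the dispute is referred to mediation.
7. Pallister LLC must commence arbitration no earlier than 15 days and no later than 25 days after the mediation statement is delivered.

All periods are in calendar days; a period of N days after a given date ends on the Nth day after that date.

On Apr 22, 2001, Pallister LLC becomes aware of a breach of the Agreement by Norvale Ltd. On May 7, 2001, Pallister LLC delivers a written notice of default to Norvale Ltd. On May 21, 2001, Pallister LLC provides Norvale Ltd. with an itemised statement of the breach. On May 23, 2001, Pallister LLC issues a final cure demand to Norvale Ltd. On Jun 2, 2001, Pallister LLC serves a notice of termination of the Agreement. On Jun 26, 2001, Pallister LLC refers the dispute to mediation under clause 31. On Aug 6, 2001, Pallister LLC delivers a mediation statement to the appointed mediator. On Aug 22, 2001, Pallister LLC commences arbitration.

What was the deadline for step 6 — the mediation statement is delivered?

Aug 9, 2001

Step 6 runs from Jun 26, 2001, when the dispute is referred to mediation. The window is 5–44 days after Jun 26, 2001; it closes on Aug 9, 2001.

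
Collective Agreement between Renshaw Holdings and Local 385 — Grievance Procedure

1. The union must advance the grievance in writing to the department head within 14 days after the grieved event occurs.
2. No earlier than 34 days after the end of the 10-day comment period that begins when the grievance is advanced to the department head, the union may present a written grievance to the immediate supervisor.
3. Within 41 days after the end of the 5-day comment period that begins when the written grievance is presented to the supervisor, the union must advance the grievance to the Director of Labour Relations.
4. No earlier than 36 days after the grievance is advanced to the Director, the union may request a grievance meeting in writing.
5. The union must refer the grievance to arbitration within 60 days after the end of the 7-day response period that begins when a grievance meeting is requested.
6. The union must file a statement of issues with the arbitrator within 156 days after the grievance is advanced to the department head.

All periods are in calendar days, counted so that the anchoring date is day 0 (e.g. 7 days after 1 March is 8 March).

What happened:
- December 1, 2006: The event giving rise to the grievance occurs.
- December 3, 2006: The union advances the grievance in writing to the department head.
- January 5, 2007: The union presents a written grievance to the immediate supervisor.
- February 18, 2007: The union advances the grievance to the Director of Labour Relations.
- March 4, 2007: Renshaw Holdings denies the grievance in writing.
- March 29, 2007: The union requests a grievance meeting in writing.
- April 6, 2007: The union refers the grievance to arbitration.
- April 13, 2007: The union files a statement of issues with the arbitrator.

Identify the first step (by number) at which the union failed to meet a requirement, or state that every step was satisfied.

(1) due by December 1, 2006 + 14 days = December 15, 2006; completed December 3, 2006, before the deadline.
(2) permitted from December 13, 2006 + 34 days = January 16, 2007 onward; acted on January 5, 2007, 11 days prematurely.
No need to go further; step 2 was not satisfied.

Step 2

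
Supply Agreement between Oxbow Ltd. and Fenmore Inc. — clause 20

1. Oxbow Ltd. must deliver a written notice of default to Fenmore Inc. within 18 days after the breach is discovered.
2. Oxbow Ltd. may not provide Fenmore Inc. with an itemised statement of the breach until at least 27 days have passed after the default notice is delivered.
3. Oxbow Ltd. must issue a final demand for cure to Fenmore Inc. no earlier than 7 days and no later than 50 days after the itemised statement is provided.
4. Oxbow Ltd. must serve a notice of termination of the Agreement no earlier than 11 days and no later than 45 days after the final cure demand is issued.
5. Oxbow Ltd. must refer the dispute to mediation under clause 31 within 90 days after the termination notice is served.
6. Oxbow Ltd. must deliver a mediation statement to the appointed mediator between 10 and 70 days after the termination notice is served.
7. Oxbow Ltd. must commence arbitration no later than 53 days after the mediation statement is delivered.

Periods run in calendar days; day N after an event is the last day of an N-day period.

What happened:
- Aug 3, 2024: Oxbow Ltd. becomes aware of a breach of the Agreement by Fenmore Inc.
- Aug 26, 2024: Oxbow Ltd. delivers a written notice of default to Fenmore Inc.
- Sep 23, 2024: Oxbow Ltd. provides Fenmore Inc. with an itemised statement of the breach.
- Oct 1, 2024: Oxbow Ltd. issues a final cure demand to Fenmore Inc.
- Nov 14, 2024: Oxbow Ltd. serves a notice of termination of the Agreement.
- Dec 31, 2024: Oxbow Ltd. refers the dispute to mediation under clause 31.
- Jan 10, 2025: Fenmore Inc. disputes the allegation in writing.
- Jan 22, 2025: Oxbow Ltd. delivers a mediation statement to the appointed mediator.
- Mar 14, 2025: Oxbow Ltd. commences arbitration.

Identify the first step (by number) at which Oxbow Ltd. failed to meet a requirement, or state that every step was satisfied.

Step 1: 18 days after Aug 3, 2024 (when the breach is discovered) is Aug 21, 2024; not done until Aug 26, 2024, 5 days after the deadline.

Step 1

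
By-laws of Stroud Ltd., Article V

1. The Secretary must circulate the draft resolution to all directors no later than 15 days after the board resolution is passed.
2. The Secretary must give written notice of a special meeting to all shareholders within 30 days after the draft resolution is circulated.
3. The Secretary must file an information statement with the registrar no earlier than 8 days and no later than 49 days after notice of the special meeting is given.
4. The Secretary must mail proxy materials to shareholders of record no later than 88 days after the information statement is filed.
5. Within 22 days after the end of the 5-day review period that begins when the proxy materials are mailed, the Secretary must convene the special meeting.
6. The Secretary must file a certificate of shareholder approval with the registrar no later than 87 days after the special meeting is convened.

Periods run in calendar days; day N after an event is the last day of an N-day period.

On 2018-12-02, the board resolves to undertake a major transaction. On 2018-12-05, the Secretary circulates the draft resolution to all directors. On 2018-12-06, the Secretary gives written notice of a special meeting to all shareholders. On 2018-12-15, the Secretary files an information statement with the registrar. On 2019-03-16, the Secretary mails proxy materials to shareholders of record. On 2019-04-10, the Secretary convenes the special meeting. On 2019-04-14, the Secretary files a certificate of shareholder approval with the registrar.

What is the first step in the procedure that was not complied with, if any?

Step 1: 15 days after 2018-12-02 (when the board resolution is passed) is 2018-12-17; completed 2018-12-05, before the deadline.
Step 2: 30 days after 2018-12-05 (when the draft resolution is circulated) is 2019-01-04; completed 2018-12-06, before the deadline.
Step 3: the window is 8–49 days after 2018-12-06 (when notice of the special meeting is given), so 2018-12-14 through 2019-01-24; done 2018-12-15, which is between those dates.
Step 4: 88 days after 2018-12-15 (when the information statement is filed) is 2019-03-13; done 2019-03-16 — 3 days late.
The analysis stops there.

Step 4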